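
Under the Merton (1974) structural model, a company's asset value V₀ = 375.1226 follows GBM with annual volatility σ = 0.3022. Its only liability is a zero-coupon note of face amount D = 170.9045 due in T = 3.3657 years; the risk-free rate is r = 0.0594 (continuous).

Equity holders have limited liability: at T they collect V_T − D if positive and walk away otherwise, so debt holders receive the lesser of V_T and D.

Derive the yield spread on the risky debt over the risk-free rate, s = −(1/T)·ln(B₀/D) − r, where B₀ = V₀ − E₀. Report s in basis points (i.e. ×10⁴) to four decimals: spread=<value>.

d₁ = [ln(V₀/D) + (r + σ²/2)T] / (σ√T)
   = [ln(375.1226/170.9045) + (0.0594 + 0.5·0.3022²)·3.3657] / (0.3022·√3.3657)
   = [0.786148 + 0.353609] / 0.554411 = 2.055796
d₂ = d₁ − σ√T = 2.055796 − 0.554411 = 1.501384
N(d₁) = 0.980099,  N(d₂) = 0.933372,  e^(−rT) = 0.818794
E₀ = V₀·N(d₁) − D·e^(−rT)·N(d₂)
   = 375.1226·0.980099 − 170.9045·0.818794·0.933372 = 237.045285
B₀ = V₀ − E₀ = 375.1226 − 237.045285 = 138.077315
spread = −(1/T)·ln(B₀/D) − r = −(1/3.3657)·ln(138.077315/170.9045) − 0.0594 = 0.00397200
in basis points: 0.00397200 × 10⁴ = 39.7200 bp

spread=39.7200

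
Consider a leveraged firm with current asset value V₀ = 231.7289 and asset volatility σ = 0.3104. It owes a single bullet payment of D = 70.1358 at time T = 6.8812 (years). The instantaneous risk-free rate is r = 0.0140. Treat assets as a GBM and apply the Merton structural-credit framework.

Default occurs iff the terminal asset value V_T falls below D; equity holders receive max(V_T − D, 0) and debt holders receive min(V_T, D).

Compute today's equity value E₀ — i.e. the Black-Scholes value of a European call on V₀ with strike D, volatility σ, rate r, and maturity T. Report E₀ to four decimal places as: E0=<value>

d₁ = [ln(V₀/D) + (r + σ²/2)T] / (σ√T)
   = [ln(231.7289/70.1358) + (0.0140 + 0.5·0.3104²)·6.8812] / (0.3104·√6.8812)
   = [1.195135 + 0.427832] / 0.814243 = 1.993223
d₂ = d₁ − σ√T = 1.993223 − 0.814243 = 1.178981
N(d₁) = 0.976881,  N(d₂) = 0.880797,  e^(−rT) = 0.908158
E₀ = V₀·N(d₁) − D·e^(−rT)·N(d₂)
   = 231.7289·0.976881 − 70.1358·0.908158·0.880797 = 170.269839

E0=170.2698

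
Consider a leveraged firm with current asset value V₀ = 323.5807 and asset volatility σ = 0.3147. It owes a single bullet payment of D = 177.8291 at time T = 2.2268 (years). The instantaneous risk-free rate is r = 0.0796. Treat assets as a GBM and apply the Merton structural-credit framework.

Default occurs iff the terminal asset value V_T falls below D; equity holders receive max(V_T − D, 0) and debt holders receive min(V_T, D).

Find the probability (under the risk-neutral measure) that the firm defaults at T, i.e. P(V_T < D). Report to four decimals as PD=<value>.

PD=0.0782

d₁ = [ln(V₀/D) + (r + σ²/2)T] / (σ√T)
   = [ln(323.5807/177.8291) + (0.0796 + 0.5·0.3147²)·2.2268] / (0.3147·√2.2268)
   = [0.598626 + 0.287520] / 0.469610 = 1.886982
d₂ = d₁ − σ√T = 1.886982 − 0.469610 = 1.417372
risk-neutral PD = N(−d₂) = N(-1.417372) = 0.078187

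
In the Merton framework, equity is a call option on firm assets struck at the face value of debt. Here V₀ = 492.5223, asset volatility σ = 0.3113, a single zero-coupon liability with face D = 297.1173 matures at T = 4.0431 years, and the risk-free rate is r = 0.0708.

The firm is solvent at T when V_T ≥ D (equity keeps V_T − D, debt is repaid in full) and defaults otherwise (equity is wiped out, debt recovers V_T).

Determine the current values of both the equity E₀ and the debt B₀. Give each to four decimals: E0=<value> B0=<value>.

d₁ = [ln(V₀/D) + (r + σ²/2)T] / (σ√T)
   = [ln(492.5223/297.1173) + (0.0708 + 0.5·0.3113²)·4.0431] / (0.3113·√4.0431)
   = [0.505413 + 0.482155] / 0.625945 = 1.577723
d₂ = d₁ − σ√T = 1.577723 − 0.625945 = 0.951777
N(d₁) = 0.942685,  N(d₂) = 0.829395,  e^(−rT) = 0.751074
E₀ = V₀·N(d₁) − D·e^(−rT)·N(d₂)
   = 492.5223·0.942685 − 297.1173·0.751074·0.829395 = 279.208241
B₀ = V₀ − E₀ = 492.5223 − 279.208241 = 213.314059

E0=279.2082 B0=213.3141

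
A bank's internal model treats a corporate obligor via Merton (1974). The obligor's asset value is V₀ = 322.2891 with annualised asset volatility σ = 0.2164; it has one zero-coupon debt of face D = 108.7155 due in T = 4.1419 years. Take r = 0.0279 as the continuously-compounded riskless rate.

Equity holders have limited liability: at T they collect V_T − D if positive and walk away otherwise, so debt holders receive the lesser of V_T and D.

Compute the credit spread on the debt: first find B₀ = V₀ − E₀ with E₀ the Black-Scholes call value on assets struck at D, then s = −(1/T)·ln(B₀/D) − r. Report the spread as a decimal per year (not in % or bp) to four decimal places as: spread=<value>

spread=0.0002

d₁ = [ln(V₀/D) + (r + σ²/2)T] / (σ√T)
   = [ln(322.2891/108.7155) + (0.0279 + 0.5·0.2164²)·4.1419] / (0.2164·√4.1419)
   = [1.086715 + 0.212539] / 0.440410 = 2.950102
d₂ = d₁ − σ√T = 2.950102 − 0.440410 = 2.509692
N(d₁) = 0.998412,  N(d₂) = 0.993958,  e^(−rT) = 0.890868
E₀ = V₀·N(d₁) − D·e^(−rT)·N(d₂)
   = 322.2891·0.998412 − 108.7155·0.890868·0.993958 = 225.511191
B₀ = V₀ − E₀ = 322.2891 − 225.511191 = 96.777909
spread = −(1/T)·ln(B₀/D) − r = −(1/4.1419)·ln(96.777909/108.7155) − 0.0279 = 0.00018267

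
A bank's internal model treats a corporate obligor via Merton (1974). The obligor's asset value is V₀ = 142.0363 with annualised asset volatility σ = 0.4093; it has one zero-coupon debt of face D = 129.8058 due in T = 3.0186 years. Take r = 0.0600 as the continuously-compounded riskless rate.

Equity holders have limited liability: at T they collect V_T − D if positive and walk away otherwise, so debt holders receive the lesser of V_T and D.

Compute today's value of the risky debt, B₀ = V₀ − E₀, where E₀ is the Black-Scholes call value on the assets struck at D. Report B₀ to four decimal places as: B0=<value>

B0=88.0170

d₁ = [ln(V₀/D) + (r + σ²/2)T] / (σ√T)
   = [ln(142.0363/129.8058) + (0.0600 + 0.5·0.4093²)·3.0186] / (0.4093·√3.0186)
   = [0.090043 + 0.433964] / 0.711123 = 0.736873
d₂ = d₁ − σ√T = 0.736873 − 0.711123 = 0.025750
N(d₁) = 0.769400,  N(d₂) = 0.510272,  e^(−rT) = 0.834339
E₀ = V₀·N(d₁) − D·e^(−rT)·N(d₂)
   = 142.0363·0.769400 − 129.8058·0.834339·0.510272 = 54.019314
B₀ = V₀ − E₀ = 142.0363 − 54.019314 = 88.016986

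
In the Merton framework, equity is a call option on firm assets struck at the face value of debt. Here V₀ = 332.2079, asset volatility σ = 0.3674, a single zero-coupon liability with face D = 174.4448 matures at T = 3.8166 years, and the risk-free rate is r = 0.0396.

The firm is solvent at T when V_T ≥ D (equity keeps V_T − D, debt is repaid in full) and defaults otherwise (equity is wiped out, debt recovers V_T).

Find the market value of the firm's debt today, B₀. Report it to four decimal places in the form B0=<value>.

B0=139.6019

d₁ = [ln(V₀/D) + (r + σ²/2)T] / (σ√T)
   = [ln(332.2079/174.4448) + (0.0396 + 0.5·0.3674²)·3.8166] / (0.3674·√3.8166)
   = [0.644153 + 0.408725] / 0.717757 = 1.466900
d₂ = d₁ − σ√T = 1.466900 − 0.717757 = 0.749143
N(d₁) = 0.928798,  N(d₂) = 0.773114,  e^(−rT) = 0.859730
E₀ = V₀·N(d₁) − D·e^(−rT)·N(d₂)
   = 332.2079·0.928798 − 174.4448·0.859730·0.773114 = 192.606037
B₀ = V₀ − E₀ = 332.2079 − 192.606037 = 139.601863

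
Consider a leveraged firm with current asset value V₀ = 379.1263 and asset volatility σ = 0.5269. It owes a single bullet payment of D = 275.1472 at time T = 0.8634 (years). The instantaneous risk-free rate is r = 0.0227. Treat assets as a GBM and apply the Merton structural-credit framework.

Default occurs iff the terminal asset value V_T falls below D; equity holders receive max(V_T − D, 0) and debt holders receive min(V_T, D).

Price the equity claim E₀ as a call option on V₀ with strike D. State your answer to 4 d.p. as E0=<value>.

d₁ = [ln(V₀/D) + (r + σ²/2)T] / (σ√T)
   = [ln(379.1263/275.1472) + (0.0227 + 0.5·0.5269²)·0.8634] / (0.5269·√0.8634)
   = [0.320563 + 0.139449] / 0.489592 = 0.939583
d₂ = d₁ − σ√T = 0.939583 − 0.489592 = 0.449992
N(d₁) = 0.826284,  N(d₂) = 0.673642,  e^(−rT) = 0.980592
E₀ = V₀·N(d₁) − D·e^(−rT)·N(d₂)
   = 379.1263·0.826284 − 275.1472·0.980592·0.673642 = 131.512850

E0=131.5128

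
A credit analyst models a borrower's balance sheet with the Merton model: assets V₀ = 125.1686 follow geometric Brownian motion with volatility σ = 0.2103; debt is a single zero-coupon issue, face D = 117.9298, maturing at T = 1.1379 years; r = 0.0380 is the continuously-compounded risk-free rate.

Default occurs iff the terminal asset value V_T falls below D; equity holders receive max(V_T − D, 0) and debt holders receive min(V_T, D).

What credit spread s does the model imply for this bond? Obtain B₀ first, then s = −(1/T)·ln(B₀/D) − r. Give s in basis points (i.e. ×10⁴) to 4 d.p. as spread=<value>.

d₁ = [ln(V₀/D) + (r + σ²/2)T] / (σ√T)
   = [ln(125.1686/117.9298) + (0.0380 + 0.5·0.2103²)·1.1379] / (0.2103·√1.1379)
   = [0.059572 + 0.068403] / 0.224332 = 0.570470
d₂ = d₁ − σ√T = 0.570470 − 0.224332 = 0.346138
N(d₁) = 0.715821,  N(d₂) = 0.635381,  e^(−rT) = 0.957681
E₀ = V₀·N(d₁) − D·e^(−rT)·N(d₂)
   = 125.1686·0.715821 − 117.9298·0.957681·0.635381 = 17.838910
B₀ = V₀ − E₀ = 125.1686 − 17.838910 = 107.329690
spread = −(1/T)·ln(B₀/D) − r = −(1/1.1379)·ln(107.329690/117.9298) − 0.0380 = 0.04477021
in basis points: 0.04477021 × 10⁴ = 447.7021 bp

spread=447.7021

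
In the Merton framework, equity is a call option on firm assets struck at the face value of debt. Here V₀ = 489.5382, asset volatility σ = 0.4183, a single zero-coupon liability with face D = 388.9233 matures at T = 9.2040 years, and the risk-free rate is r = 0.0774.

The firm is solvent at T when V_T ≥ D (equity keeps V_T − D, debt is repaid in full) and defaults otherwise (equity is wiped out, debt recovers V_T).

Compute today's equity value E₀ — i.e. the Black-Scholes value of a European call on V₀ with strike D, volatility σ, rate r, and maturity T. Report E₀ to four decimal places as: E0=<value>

E0=344.7142

d₁ = [ln(V₀/D) + (r + σ²/2)T] / (σ√T)
   = [ln(489.5382/388.9233) + (0.0774 + 0.5·0.4183²)·9.2040] / (0.4183·√9.2040)
   = [0.230080 + 1.517624] / 1.269043 = 1.377183
d₂ = d₁ − σ√T = 1.377183 − 1.269043 = 0.108141
N(d₁) = 0.915772,  N(d₂) = 0.543058,  e^(−rT) = 0.490471
E₀ = V₀·N(d₁) − D·e^(−rT)·N(d₂)
   = 489.5382·0.915772 − 388.9233·0.490471·0.543058 = 344.714174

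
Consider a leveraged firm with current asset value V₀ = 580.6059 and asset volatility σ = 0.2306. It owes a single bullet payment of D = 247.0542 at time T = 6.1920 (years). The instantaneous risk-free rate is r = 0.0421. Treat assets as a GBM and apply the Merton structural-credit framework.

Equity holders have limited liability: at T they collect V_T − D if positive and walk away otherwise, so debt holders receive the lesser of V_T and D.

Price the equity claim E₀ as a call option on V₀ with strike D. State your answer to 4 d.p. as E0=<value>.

d₁ = [ln(V₀/D) + (r + σ²/2)T] / (σ√T)
   = [ln(580.6059/247.0542) + (0.0421 + 0.5·0.2306²)·6.1920] / (0.2306·√6.1920)
   = [0.854464 + 0.425317] / 0.573819 = 2.230289
d₂ = d₁ − σ√T = 2.230289 − 0.573819 = 1.656470
N(d₁) = 0.987136,  N(d₂) = 0.951187,  e^(−rT) = 0.770525
E₀ = V₀·N(d₁) − D·e^(−rT)·N(d₂)
   = 580.6059·0.987136 − 247.0542·0.770525·0.951187 = 392.067649

E0=392.0676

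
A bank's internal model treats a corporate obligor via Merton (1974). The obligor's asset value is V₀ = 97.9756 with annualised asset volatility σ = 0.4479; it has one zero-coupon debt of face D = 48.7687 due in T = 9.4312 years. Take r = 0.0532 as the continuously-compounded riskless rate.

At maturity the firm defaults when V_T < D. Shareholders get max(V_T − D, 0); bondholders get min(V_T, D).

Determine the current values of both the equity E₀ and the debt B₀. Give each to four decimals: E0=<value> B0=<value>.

E0=75.2327 B0=22.7429

d₁ = [ln(V₀/D) + (r + σ²/2)T] / (σ√T)
   = [ln(97.9756/48.7687) + (0.0532 + 0.5·0.4479²)·9.4312] / (0.4479·√9.4312)
   = [0.697630 + 1.447757] / 1.375512 = 1.559700
d₂ = d₁ − σ√T = 1.559700 − 1.375512 = 0.184188
N(d₁) = 0.940585,  N(d₂) = 0.573067,  e^(−rT) = 0.605476
E₀ = V₀·N(d₁) − D·e^(−rT)·N(d₂)
   = 97.9756·0.940585 − 48.7687·0.605476·0.573067 = 75.232656
B₀ = V₀ − E₀ = 97.9756 − 75.232656 = 22.742944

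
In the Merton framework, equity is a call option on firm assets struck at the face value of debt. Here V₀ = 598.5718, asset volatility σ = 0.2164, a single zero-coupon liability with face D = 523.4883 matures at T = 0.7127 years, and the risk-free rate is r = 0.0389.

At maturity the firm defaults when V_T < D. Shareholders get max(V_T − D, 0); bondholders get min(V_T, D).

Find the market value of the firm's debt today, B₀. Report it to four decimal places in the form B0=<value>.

B0=498.7982

d₁ = [ln(V₀/D) + (r + σ²/2)T] / (σ√T)
   = [ln(598.5718/523.4883) + (0.0389 + 0.5·0.2164²)·0.7127] / (0.2164·√0.7127)
   = [0.134032 + 0.044412] / 0.182688 = 0.976764
d₂ = d₁ − σ√T = 0.976764 − 0.182688 = 0.794076
N(d₁) = 0.835657,  N(d₂) = 0.786424,  e^(−rT) = 0.972657
E₀ = V₀·N(d₁) − D·e^(−rT)·N(d₂)
   = 598.5718·0.835657 − 523.4883·0.972657·0.786424 = 99.773553
B₀ = V₀ − E₀ = 598.5718 − 99.773553 = 498.798247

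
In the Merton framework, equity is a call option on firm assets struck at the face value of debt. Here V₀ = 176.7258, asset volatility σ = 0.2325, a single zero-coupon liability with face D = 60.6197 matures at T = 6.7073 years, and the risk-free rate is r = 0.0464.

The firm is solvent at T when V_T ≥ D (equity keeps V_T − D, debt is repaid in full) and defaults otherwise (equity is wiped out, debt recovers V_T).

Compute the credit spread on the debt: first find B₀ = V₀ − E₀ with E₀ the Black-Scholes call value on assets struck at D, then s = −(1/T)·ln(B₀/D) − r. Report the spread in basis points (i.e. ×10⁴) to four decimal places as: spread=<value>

d₁ = [ln(V₀/D) + (r + σ²/2)T] / (σ√T)
   = [ln(176.7258/60.6197) + (0.0464 + 0.5·0.2325²)·6.7073] / (0.2325·√6.7073)
   = [1.069979 + 0.492504] / 0.602139 = 2.594889
d₂ = d₁ − σ√T = 2.594889 − 0.602139 = 1.992750
N(d₁) = 0.995269,  N(d₂) = 0.976856,  e^(−rT) = 0.732554
E₀ = V₀·N(d₁) − D·e^(−rT)·N(d₂)
   = 176.7258·0.995269 − 60.6197·0.732554·0.976856 = 132.510294
B₀ = V₀ − E₀ = 176.7258 − 132.510294 = 44.215506
spread = −(1/T)·ln(B₀/D) − r = −(1/6.7073)·ln(44.215506/60.6197) − 0.0464 = 0.00064492
in basis points: 0.00064492 × 10⁴ = 6.4492 bp

spread=6.4492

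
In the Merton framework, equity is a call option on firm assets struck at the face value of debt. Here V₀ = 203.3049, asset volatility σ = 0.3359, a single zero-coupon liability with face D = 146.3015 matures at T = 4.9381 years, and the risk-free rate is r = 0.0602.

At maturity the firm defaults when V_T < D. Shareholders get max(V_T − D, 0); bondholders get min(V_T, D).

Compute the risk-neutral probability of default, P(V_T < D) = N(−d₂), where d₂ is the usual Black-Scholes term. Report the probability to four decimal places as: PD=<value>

PD=0.3207

d₁ = [ln(V₀/D) + (r + σ²/2)T] / (σ√T)
   = [ln(203.3049/146.3015) + (0.0602 + 0.5·0.3359²)·4.9381] / (0.3359·√4.9381)
   = [0.329037 + 0.575854] / 0.746431 = 1.212289
d₂ = d₁ − σ√T = 1.212289 − 0.746431 = 0.465858
risk-neutral PD = N(−d₂) = N(-0.465858) = 0.320659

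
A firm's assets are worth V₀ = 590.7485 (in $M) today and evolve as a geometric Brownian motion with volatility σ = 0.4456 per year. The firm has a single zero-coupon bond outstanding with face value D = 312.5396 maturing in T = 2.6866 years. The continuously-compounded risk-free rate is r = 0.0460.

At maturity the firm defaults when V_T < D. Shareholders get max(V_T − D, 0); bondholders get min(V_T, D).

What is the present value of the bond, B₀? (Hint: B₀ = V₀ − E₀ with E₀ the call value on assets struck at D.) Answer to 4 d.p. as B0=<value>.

d₁ = [ln(V₀/D) + (r + σ²/2)T] / (σ√T)
   = [ln(590.7485/312.5396) + (0.0460 + 0.5·0.4456²)·2.6866] / (0.4456·√2.6866)
   = [0.636659 + 0.390308] / 0.730376 = 1.406080
d₂ = d₁ − σ√T = 1.406080 − 0.730376 = 0.675704
N(d₁) = 0.920150,  N(d₂) = 0.750386,  e^(−rT) = 0.883748
E₀ = V₀·N(d₁) − D·e^(−rT)·N(d₂)
   = 590.7485·0.920150 − 312.5396·0.883748·0.750386 = 336.315990
B₀ = V₀ − E₀ = 590.7485 − 336.315990 = 254.432510

B0=254.4325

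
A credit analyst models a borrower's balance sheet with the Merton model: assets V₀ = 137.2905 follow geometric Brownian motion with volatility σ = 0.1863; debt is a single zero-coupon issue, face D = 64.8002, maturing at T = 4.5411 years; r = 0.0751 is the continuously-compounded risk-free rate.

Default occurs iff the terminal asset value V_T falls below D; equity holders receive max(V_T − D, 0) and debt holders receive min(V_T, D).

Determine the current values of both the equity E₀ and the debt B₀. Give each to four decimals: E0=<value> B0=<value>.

E0=91.2433 B0=46.0472

d₁ = [ln(V₀/D) + (r + σ²/2)T] / (σ√T)
   = [ln(137.2905/64.8002) + (0.0751 + 0.5·0.1863²)·4.5411] / (0.1863·√4.5411)
   = [0.750790 + 0.419842] / 0.397003 = 2.948677
d₂ = d₁ − σ√T = 2.948677 − 0.397003 = 2.551674
N(d₁) = 0.998404,  N(d₂) = 0.994640,  e^(−rT) = 0.711033
E₀ = V₀·N(d₁) − D·e^(−rT)·N(d₂)
   = 137.2905·0.998404 − 64.8002·0.711033·0.994640 = 91.243333
B₀ = V₀ − E₀ = 137.2905 − 91.243333 = 46.047167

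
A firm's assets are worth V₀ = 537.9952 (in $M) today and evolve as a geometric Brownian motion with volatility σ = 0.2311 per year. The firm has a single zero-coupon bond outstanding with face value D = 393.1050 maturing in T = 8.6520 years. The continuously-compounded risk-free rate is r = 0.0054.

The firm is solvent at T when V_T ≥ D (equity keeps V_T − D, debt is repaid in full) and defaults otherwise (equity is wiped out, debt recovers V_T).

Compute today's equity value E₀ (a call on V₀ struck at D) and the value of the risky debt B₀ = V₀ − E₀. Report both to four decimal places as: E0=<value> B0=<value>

E0=218.7373 B0=319.2579

d₁ = [ln(V₀/D) + (r + σ²/2)T] / (σ√T)
   = [ln(537.9952/393.1050) + (0.0054 + 0.5·0.2311²)·8.6520] / (0.2311·√8.6520)
   = [0.313773 + 0.277760] / 0.679764 = 0.870204
d₂ = d₁ − σ√T = 0.870204 − 0.679764 = 0.190440
N(d₁) = 0.807905,  N(d₂) = 0.575518,  e^(−rT) = 0.954354
E₀ = V₀·N(d₁) − D·e^(−rT)·N(d₂)
   = 537.9952·0.807905 − 393.1050·0.954354·0.575518 = 218.737320
B₀ = V₀ − E₀ = 537.9952 − 218.737320 = 319.257880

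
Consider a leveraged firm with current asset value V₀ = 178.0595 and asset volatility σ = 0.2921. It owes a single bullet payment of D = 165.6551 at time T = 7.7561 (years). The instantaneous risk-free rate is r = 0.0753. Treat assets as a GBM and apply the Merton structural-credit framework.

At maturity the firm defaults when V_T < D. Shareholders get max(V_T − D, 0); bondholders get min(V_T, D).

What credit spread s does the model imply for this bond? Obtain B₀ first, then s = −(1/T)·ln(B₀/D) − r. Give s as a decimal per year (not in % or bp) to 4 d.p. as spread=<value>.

spread=0.0176

d₁ = [ln(V₀/D) + (r + σ²/2)T] / (σ√T)
   = [ln(178.0595/165.6551) + (0.0753 + 0.5·0.2921²)·7.7561] / (0.2921·√7.7561)
   = [0.072210 + 0.914919] / 0.813492 = 1.213446
d₂ = d₁ − σ√T = 1.213446 − 0.813492 = 0.399954
N(d₁) = 0.887520,  N(d₂) = 0.655405,  e^(−rT) = 0.557644
E₀ = V₀·N(d₁) − D·e^(−rT)·N(d₂)
   = 178.0595·0.887520 − 165.6551·0.557644·0.655405 = 97.487363
B₀ = V₀ − E₀ = 178.0595 − 97.487363 = 80.572137
spread = −(1/T)·ln(B₀/D) − r = −(1/7.7561)·ln(80.572137/165.6551) − 0.0753 = 0.01762751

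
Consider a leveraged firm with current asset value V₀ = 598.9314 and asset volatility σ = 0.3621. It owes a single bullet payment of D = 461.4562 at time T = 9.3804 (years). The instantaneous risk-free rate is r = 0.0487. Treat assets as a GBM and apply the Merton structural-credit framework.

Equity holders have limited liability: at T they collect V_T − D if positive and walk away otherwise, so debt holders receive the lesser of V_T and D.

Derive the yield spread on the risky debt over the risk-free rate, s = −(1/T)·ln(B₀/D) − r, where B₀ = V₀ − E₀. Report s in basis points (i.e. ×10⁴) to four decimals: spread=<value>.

spread=275.7552

d₁ = [ln(V₀/D) + (r + σ²/2)T] / (σ√T)
   = [ln(598.9314/461.4562) + (0.0487 + 0.5·0.3621²)·9.3804] / (0.3621·√9.3804)
   = [0.260760 + 1.071788] / 1.109020 = 1.201555
d₂ = d₁ − σ√T = 1.201555 − 1.109020 = 0.092535
N(d₁) = 0.885232,  N(d₂) = 0.536864,  e^(−rT) = 0.633291
E₀ = V₀·N(d₁) − D·e^(−rT)·N(d₂)
   = 598.9314·0.885232 − 461.4562·0.633291·0.536864 = 373.302355
B₀ = V₀ − E₀ = 598.9314 − 373.302355 = 225.629045
spread = −(1/T)·ln(B₀/D) − r = −(1/9.3804)·ln(225.629045/461.4562) − 0.0487 = 0.02757552
in basis points: 0.02757552 × 10⁴ = 275.7552 bp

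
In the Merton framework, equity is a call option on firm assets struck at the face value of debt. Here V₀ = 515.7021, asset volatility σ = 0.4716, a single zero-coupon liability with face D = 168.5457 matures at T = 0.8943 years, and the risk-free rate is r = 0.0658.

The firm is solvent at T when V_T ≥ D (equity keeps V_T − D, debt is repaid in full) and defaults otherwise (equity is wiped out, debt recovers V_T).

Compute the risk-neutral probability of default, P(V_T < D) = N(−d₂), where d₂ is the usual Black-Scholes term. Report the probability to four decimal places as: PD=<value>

PD=0.0078

d₁ = [ln(V₀/D) + (r + σ²/2)T] / (σ√T)
   = [ln(515.7021/168.5457) + (0.0658 + 0.5·0.4716²)·0.8943] / (0.4716·√0.8943)
   = [1.118322 + 0.158294] / 0.445980 = 2.862497
d₂ = d₁ − σ√T = 2.862497 − 0.445980 = 2.416517
risk-neutral PD = N(−d₂) = N(-2.416517) = 0.007835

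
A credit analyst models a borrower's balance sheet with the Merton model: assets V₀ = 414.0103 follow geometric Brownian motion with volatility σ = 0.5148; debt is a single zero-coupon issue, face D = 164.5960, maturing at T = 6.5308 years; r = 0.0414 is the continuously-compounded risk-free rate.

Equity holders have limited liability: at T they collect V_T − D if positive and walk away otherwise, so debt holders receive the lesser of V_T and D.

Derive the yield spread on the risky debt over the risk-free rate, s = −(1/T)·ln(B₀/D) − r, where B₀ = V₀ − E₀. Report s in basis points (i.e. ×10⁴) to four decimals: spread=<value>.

spread=356.5548

d₁ = [ln(V₀/D) + (r + σ²/2)T] / (σ√T)
   = [ln(414.0103/164.5960) + (0.0414 + 0.5·0.5148²)·6.5308] / (0.5148·√6.5308)
   = [0.922397 + 1.135768] / 1.315594 = 1.564438
d₂ = d₁ − σ√T = 1.564438 − 1.315594 = 0.248845
N(d₁) = 0.941143,  N(d₂) = 0.598260,  e^(−rT) = 0.763093
E₀ = V₀·N(d₁) − D·e^(−rT)·N(d₂)
   = 414.0103·0.941143 − 164.5960·0.763093·0.598260 = 314.500106
B₀ = V₀ − E₀ = 414.0103 − 314.500106 = 99.510194
spread = −(1/T)·ln(B₀/D) − r = −(1/6.5308)·ln(99.510194/164.5960) − 0.0414 = 0.03565548
in basis points: 0.03565548 × 10⁴ = 356.5548 bp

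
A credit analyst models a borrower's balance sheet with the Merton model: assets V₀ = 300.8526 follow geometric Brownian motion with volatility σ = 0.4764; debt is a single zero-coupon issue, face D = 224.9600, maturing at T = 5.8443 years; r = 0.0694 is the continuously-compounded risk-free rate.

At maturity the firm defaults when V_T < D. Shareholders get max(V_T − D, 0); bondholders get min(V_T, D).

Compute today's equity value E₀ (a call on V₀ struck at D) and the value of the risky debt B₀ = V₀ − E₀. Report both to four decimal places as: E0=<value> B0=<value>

d₁ = [ln(V₀/D) + (r + σ²/2)T] / (σ√T)
   = [ln(300.8526/224.9600) + (0.0694 + 0.5·0.4764²)·5.8443] / (0.4764·√5.8443)
   = [0.290698 + 1.068797] / 1.151696 = 1.180428
d₂ = d₁ − σ√T = 1.180428 − 1.151696 = 0.028732
N(d₁) = 0.881085,  N(d₂) = 0.511461,  e^(−rT) = 0.666580
E₀ = V₀·N(d₁) − D·e^(−rT)·N(d₂)
   = 300.8526·0.881085 − 224.9600·0.666580·0.511461 = 188.381164
B₀ = V₀ − E₀ = 300.8526 − 188.381164 = 112.471436

E0=188.3812 B0=112.4714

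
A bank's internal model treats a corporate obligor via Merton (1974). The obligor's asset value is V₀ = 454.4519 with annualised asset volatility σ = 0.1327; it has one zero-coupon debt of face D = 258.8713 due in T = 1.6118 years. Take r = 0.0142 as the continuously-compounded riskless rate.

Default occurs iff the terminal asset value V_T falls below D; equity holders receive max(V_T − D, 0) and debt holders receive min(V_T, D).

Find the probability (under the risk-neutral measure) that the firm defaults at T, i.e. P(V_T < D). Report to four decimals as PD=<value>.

PD=0.0003

d₁ = [ln(V₀/D) + (r + σ²/2)T] / (σ√T)
   = [ln(454.4519/258.8713) + (0.0142 + 0.5·0.1327²)·1.6118] / (0.1327·√1.6118)
   = [0.562761 + 0.037079] / 0.168472 = 3.560483
d₂ = d₁ − σ√T = 3.560483 − 0.168472 = 3.392011
risk-neutral PD = N(−d₂) = N(-3.392011) = 0.000347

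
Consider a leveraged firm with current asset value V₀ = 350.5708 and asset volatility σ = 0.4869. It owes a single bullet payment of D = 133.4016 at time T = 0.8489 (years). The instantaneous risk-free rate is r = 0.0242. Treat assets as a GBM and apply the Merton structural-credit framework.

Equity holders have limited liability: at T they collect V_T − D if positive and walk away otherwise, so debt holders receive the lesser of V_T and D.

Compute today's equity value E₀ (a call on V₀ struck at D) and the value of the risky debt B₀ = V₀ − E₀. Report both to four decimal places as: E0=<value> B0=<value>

d₁ = [ln(V₀/D) + (r + σ²/2)T] / (σ√T)
   = [ln(350.5708/133.4016) + (0.0242 + 0.5·0.4869²)·0.8489] / (0.4869·√0.8489)
   = [0.966199 + 0.121168] / 0.448609 = 2.423863
d₂ = d₁ − σ√T = 2.423863 − 0.448609 = 1.975254
N(d₁) = 0.992322,  N(d₂) = 0.975880,  e^(−rT) = 0.979666
E₀ = V₀·N(d₁) − D·e^(−rT)·N(d₂)
   = 350.5708·0.992322 − 133.4016·0.979666·0.975880 = 220.342186
B₀ = V₀ − E₀ = 350.5708 − 220.342186 = 130.228614

E0=220.3422 B0=130.2286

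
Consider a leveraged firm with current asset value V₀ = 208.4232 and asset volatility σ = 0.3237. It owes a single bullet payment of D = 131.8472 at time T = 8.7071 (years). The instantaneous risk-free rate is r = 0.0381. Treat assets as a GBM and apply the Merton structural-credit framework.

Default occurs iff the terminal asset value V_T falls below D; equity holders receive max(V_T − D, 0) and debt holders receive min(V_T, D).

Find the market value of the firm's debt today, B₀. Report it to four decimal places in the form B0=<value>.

B0=80.2505

d₁ = [ln(V₀/D) + (r + σ²/2)T] / (σ√T)
   = [ln(208.4232/131.8472) + (0.0381 + 0.5·0.3237²)·8.7071] / (0.3237·√8.7071)
   = [0.457927 + 0.787913] / 0.955167 = 1.304316
d₂ = d₁ − σ√T = 1.304316 − 0.955167 = 0.349148
N(d₁) = 0.903937,  N(d₂) = 0.636511,  e^(−rT) = 0.717674
E₀ = V₀·N(d₁) − D·e^(−rT)·N(d₂)
   = 208.4232·0.903937 − 131.8472·0.717674·0.636511 = 128.172706
B₀ = V₀ − E₀ = 208.4232 − 128.172706 = 80.250494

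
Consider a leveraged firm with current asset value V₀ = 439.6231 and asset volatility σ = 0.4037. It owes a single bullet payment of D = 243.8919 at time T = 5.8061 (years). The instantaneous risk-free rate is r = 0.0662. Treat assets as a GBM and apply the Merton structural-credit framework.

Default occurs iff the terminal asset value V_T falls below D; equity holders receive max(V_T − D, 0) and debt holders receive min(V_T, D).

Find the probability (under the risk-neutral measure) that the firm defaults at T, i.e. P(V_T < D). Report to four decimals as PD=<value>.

PD=0.3035

d₁ = [ln(V₀/D) + (r + σ²/2)T] / (σ√T)
   = [ln(439.6231/243.8919) + (0.0662 + 0.5·0.4037²)·5.8061] / (0.4037·√5.8061)
   = [0.589193 + 0.857485] / 0.972749 = 1.487204
d₂ = d₁ − σ√T = 1.487204 − 0.972749 = 0.514455
risk-neutral PD = N(−d₂) = N(-0.514455) = 0.303467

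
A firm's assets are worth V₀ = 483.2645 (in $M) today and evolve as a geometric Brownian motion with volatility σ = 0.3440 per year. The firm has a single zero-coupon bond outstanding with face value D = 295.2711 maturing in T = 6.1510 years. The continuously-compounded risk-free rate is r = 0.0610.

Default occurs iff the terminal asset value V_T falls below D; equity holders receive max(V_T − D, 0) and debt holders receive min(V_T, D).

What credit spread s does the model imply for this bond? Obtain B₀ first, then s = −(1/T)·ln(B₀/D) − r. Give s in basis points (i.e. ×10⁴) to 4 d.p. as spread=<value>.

spread=171.6093

d₁ = [ln(V₀/D) + (r + σ²/2)T] / (σ√T)
   = [ln(483.2645/295.2711) + (0.0610 + 0.5·0.3440²)·6.1510] / (0.3440·√6.1510)
   = [0.492670 + 0.739153] / 0.853162 = 1.443834
d₂ = d₁ − σ√T = 1.443834 − 0.853162 = 0.590672
N(d₁) = 0.925607,  N(d₂) = 0.722630,  e^(−rT) = 0.687144
E₀ = V₀·N(d₁) − D·e^(−rT)·N(d₂)
   = 483.2645·0.925607 − 295.2711·0.687144·0.722630 = 300.695897
B₀ = V₀ − E₀ = 483.2645 − 300.695897 = 182.568603
spread = −(1/T)·ln(B₀/D) − r = −(1/6.1510)·ln(182.568603/295.2711) − 0.0610 = 0.01716093
in basis points: 0.01716093 × 10⁴ = 171.6093 bp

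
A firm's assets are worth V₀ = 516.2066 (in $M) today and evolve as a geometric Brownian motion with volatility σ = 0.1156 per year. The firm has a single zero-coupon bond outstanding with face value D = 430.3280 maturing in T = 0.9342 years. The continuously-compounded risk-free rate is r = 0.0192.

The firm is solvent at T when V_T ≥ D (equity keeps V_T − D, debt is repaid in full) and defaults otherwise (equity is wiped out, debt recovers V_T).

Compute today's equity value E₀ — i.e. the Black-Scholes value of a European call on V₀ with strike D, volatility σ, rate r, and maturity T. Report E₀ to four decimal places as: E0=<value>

d₁ = [ln(V₀/D) + (r + σ²/2)T] / (σ√T)
   = [ln(516.2066/430.3280) + (0.0192 + 0.5·0.1156²)·0.9342] / (0.1156·√0.9342)
   = [0.181959 + 0.024179] / 0.111732 = 1.844932
d₂ = d₁ − σ√T = 1.844932 − 0.111732 = 1.733200
N(d₁) = 0.967476,  N(d₂) = 0.958470,  e^(−rT) = 0.982223
E₀ = V₀·N(d₁) − D·e^(−rT)·N(d₂)
   = 516.2066·0.967476 − 430.3280·0.982223·0.958470 = 94.293324

E0=94.2933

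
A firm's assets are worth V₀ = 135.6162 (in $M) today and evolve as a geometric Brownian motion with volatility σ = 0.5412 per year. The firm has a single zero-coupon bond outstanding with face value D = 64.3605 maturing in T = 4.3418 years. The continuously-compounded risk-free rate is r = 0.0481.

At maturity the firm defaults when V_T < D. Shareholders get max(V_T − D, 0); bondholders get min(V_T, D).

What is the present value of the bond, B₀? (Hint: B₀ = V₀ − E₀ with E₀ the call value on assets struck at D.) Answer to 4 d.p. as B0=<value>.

d₁ = [ln(V₀/D) + (r + σ²/2)T] / (σ√T)
   = [ln(135.6162/64.3605) + (0.0481 + 0.5·0.5412²)·4.3418] / (0.5412·√4.3418)
   = [0.745329 + 0.844692] / 1.127698 = 1.409970
d₂ = d₁ − σ√T = 1.409970 − 1.127698 = 0.282273
N(d₁) = 0.920726,  N(d₂) = 0.611133,  e^(−rT) = 0.811525
E₀ = V₀·N(d₁) − D·e^(−rT)·N(d₂)
   = 135.6162·0.920726 − 64.3605·0.811525·0.611133 = 92.945788
B₀ = V₀ − E₀ = 135.6162 − 92.945788 = 42.670412

B0=42.6704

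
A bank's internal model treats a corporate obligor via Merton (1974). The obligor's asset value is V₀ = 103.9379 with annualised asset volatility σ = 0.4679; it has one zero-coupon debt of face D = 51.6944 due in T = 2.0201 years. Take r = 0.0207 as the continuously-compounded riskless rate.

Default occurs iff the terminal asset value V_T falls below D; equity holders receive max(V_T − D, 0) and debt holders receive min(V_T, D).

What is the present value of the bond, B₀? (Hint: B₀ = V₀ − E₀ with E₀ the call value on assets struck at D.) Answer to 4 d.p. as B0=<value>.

d₁ = [ln(V₀/D) + (r + σ²/2)T] / (σ√T)
   = [ln(103.9379/51.6944) + (0.0207 + 0.5·0.4679²)·2.0201] / (0.4679·√2.0201)
   = [0.698444 + 0.262947] / 0.665027 = 1.445641
d₂ = d₁ − σ√T = 1.445641 − 0.665027 = 0.780614
N(d₁) = 0.925861,  N(d₂) = 0.782485,  e^(−rT) = 0.959046
E₀ = V₀·N(d₁) − D·e^(−rT)·N(d₂)
   = 103.9379·0.925861 − 51.6944·0.959046·0.782485 = 57.438540
B₀ = V₀ − E₀ = 103.9379 − 57.438540 = 46.499360

B0=46.4994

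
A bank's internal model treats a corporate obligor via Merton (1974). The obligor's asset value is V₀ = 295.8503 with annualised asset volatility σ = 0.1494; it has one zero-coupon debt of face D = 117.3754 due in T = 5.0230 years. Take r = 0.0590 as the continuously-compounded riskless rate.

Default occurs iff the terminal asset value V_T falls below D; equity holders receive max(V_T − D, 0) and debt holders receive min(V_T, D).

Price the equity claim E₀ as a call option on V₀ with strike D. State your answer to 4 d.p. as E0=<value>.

d₁ = [ln(V₀/D) + (r + σ²/2)T] / (σ√T)
   = [ln(295.8503/117.3754) + (0.0590 + 0.5·0.1494²)·5.0230] / (0.1494·√5.0230)
   = [0.924476 + 0.352415] / 0.334836 = 3.813481
d₂ = d₁ − σ√T = 3.813481 − 0.334836 = 3.478645
N(d₁) = 0.999931,  N(d₂) = 0.999748,  e^(−rT) = 0.743522
E₀ = V₀·N(d₁) − D·e^(−rT)·N(d₂)
   = 295.8503·0.999931 − 117.3754·0.743522·0.999748 = 208.580836

E0=208.5808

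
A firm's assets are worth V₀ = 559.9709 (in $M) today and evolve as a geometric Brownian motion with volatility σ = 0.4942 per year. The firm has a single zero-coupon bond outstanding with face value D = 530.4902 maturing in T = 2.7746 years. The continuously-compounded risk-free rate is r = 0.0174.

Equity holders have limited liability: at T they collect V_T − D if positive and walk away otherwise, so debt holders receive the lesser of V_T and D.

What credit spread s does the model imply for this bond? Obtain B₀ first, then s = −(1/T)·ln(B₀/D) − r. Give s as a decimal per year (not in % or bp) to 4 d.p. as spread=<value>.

spread=0.1210

d₁ = [ln(V₀/D) + (r + σ²/2)T] / (σ√T)
   = [ln(559.9709/530.4902) + (0.0174 + 0.5·0.4942²)·2.7746] / (0.4942·√2.7746)
   = [0.054083 + 0.387103] / 0.823195 = 0.535944
d₂ = d₁ − σ√T = 0.535944 − 0.823195 = -0.287251
N(d₁) = 0.704001,  N(d₂) = 0.386960,  e^(−rT) = 0.952869
E₀ = V₀·N(d₁) − D·e^(−rT)·N(d₂)
   = 559.9709·0.704001 − 530.4902·0.952869·0.386960 = 198.616854
B₀ = V₀ − E₀ = 559.9709 − 198.616854 = 361.354046
spread = −(1/T)·ln(B₀/D) − r = −(1/2.7746)·ln(361.354046/530.4902) − 0.0174 = 0.12097788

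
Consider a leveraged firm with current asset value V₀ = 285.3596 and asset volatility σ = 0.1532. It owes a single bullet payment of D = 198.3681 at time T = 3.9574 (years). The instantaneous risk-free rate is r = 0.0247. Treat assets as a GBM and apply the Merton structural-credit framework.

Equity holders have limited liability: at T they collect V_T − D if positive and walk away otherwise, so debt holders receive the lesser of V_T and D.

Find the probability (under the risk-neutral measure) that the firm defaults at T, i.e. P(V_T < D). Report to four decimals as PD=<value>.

d₁ = [ln(V₀/D) + (r + σ²/2)T] / (σ√T)
   = [ln(285.3596/198.3681) + (0.0247 + 0.5·0.1532²)·3.9574] / (0.1532·√3.9574)
   = [0.363626 + 0.144188] / 0.304764 = 1.666253
d₂ = d₁ − σ√T = 1.666253 − 0.304764 = 1.361489
risk-neutral PD = N(−d₂) = N(-1.361489) = 0.086680

PD=0.0867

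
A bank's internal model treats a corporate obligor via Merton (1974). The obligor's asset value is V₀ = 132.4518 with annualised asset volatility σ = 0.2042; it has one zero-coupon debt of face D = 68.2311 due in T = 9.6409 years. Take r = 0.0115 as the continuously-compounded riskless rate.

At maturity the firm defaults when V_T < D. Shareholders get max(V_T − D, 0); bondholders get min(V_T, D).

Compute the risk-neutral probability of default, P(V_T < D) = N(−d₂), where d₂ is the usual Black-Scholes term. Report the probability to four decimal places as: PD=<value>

d₁ = [ln(V₀/D) + (r + σ²/2)T] / (σ√T)
   = [ln(132.4518/68.2311) + (0.0115 + 0.5·0.2042²)·9.6409] / (0.2042·√9.6409)
   = [0.663318 + 0.311872] / 0.634037 = 1.538065
d₂ = d₁ − σ√T = 1.538065 − 0.634037 = 0.904028
risk-neutral PD = N(−d₂) = N(-0.904028) = 0.182990

PD=0.1830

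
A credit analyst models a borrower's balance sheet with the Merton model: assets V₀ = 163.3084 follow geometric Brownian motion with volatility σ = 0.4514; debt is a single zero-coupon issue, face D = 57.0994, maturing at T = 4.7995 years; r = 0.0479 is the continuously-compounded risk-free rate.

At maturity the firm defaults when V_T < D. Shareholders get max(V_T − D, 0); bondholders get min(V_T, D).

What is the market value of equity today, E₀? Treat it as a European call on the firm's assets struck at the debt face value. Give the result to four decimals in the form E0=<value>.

E0=121.5366

d₁ = [ln(V₀/D) + (r + σ²/2)T] / (σ√T)
   = [ln(163.3084/57.0994) + (0.0479 + 0.5·0.4514²)·4.7995] / (0.4514·√4.7995)
   = [1.050847 + 0.718874] / 0.988916 = 1.789555
d₂ = d₁ − σ√T = 1.789555 − 0.988916 = 0.800639
N(d₁) = 0.963237,  N(d₂) = 0.788330,  e^(−rT) = 0.794616
E₀ = V₀·N(d₁) − D·e^(−rT)·N(d₂)
   = 163.3084·0.963237 − 57.0994·0.794616·0.788330 = 121.536561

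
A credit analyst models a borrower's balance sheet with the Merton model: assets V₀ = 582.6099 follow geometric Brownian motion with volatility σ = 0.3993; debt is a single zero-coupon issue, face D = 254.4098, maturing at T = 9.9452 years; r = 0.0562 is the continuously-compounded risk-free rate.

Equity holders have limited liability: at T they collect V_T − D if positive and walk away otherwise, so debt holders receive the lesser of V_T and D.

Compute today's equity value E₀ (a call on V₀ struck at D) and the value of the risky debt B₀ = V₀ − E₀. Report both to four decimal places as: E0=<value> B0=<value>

d₁ = [ln(V₀/D) + (r + σ²/2)T] / (σ√T)
   = [ln(582.6099/254.4098) + (0.0562 + 0.5·0.3993²)·9.9452] / (0.3993·√9.9452)
   = [0.828571 + 1.351754] / 1.259233 = 1.731471
d₂ = d₁ − σ√T = 1.731471 − 1.259233 = 0.472238
N(d₁) = 0.958316,  N(d₂) = 0.681622,  e^(−rT) = 0.571826
E₀ = V₀·N(d₁) − D·e^(−rT)·N(d₂)
   = 582.6099·0.958316 − 254.4098·0.571826·0.681622 = 459.163384
B₀ = V₀ − E₀ = 582.6099 − 459.163384 = 123.446516

E0=459.1634 B0=123.4465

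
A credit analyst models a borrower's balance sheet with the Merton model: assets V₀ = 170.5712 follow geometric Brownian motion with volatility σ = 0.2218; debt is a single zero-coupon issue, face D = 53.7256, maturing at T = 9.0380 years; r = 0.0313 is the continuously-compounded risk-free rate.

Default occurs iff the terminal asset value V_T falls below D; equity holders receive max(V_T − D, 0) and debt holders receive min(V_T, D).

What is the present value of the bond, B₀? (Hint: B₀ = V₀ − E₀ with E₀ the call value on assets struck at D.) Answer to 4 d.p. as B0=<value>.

d₁ = [ln(V₀/D) + (r + σ²/2)T] / (σ√T)
   = [ln(170.5712/53.7256) + (0.0313 + 0.5·0.2218²)·9.0380] / (0.2218·√9.0380)
   = [1.155263 + 0.505203] / 0.666803 = 2.490189
d₂ = d₁ − σ√T = 2.490189 − 0.666803 = 1.823385
N(d₁) = 0.993616,  N(d₂) = 0.965877,  e^(−rT) = 0.753603
E₀ = V₀·N(d₁) − D·e^(−rT)·N(d₂)
   = 170.5712·0.993616 − 53.7256·0.753603·0.965877 = 130.376078
B₀ = V₀ − E₀ = 170.5712 − 130.376078 = 40.195122

B0=40.1951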